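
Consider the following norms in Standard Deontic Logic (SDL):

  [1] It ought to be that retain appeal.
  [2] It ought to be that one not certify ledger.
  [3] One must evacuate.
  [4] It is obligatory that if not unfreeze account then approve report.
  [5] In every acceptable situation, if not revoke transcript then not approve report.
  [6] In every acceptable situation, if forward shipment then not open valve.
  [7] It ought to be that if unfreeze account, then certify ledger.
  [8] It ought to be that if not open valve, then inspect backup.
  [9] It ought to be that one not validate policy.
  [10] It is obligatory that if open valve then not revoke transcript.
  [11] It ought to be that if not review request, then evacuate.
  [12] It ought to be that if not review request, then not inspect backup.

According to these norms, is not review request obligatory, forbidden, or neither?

Premise 2 states O(¬certify_ledger) outright.
Premise 7 is O(unfreeze_account → certify_ledger); contrapositively O(¬certify_ledger → ¬unfreeze_account). Since O(¬certify_ledger) holds, K gives O(¬unfreeze_account).
Premise 4 is O(¬unfreeze_account → approve_report); since O(¬unfreeze_account), deontic closure gives O(approve_report).
Premise 5, O(¬revoke_transcript → ¬approve_report), contraposes to O(approve_report → revoke_transcript); with O(approve_report) we get O(revoke_transcript).
The contrapositive of premise 10 (O(open_valve → ¬revoke_transcript)) is O(revoke_transcript → ¬open_valve), and O(revoke_transcript) is already established, so O(¬open_valve).
With premise 8, O(¬open_valve → inspect_backup), the K-axiom yields O(inspect_backup).
The contrapositive of premise 12 (O(¬review_request → ¬inspect_backup)) is O(inspect_backup → review_request), and O(inspect_backup) is already established, so O(review_request).
Premises 1, 3, 6, 9, 11 do not contribute to this derivation.
Thus O(review_request), which is F(¬review_request): ¬review_request is forbidden.

Forbidden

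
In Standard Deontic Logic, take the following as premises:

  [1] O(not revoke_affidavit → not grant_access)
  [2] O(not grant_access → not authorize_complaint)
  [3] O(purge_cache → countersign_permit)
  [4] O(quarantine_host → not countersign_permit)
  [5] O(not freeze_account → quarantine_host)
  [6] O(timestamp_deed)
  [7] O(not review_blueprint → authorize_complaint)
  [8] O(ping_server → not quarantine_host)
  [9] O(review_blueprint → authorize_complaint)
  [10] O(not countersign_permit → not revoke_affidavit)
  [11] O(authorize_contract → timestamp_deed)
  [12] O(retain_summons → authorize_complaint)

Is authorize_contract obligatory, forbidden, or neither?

Premise 11 is O(authorize_contract → timestamp_deed); even if O(timestamp_deed) held, inferring O(authorize_contract) would be affirming the consequent — invalid.
No premise or chain of K-axiom applications forces O(authorize_contract), and none forces O(not authorize_contract). So authorize_contract is neither obligatory nor forbidden under these norms.

Neither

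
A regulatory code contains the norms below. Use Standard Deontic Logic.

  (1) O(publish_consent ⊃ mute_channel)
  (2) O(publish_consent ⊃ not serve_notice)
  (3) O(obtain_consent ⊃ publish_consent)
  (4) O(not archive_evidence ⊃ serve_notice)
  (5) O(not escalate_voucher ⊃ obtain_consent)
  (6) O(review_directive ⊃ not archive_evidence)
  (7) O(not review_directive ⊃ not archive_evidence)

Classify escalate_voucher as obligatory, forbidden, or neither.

Premises 6 and 7 cover both cases: O(review_directive ⊃ not archive_evidence) and O(not review_directive ⊃ not archive_evidence). Since review_directive ∨ not review_directive is a tautology, O(not archive_evidence) follows.
From O(not archive_evidence) and premise 4, O(not archive_evidence ⊃ serve_notice), we obtain O(serve_notice).
Premise 2 is O(publish_consent ⊃ not serve_notice); contrapositively O(serve_notice ⊃ not publish_consent). Since O(serve_notice) holds, K gives O(not publish_consent).
The contrapositive of premise 3 (O(obtain_consent ⊃ publish_consent)) is O(not publish_consent ⊃ not obtain_consent), and O(not publish_consent) is already established, so O(not obtain_consent).
The contrapositive of premise 5 (O(not escalate_voucher ⊃ obtain_consent)) is O(not obtain_consent ⊃ escalate_voucher), and O(not obtain_consent) is already established, so O(escalate_voucher).
Premise 1 does not contribute to this derivation.
Hence escalate_voucher is obligatory.

Obligatory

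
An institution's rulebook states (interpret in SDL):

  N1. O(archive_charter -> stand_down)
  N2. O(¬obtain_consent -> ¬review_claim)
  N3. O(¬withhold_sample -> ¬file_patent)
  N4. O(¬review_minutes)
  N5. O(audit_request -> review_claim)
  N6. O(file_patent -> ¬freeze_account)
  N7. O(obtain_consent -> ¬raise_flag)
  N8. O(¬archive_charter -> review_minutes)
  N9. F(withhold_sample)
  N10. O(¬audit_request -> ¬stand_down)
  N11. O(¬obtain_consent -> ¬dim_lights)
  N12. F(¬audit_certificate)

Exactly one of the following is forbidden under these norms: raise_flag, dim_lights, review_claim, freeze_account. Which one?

Premise 4 gives O(¬review_minutes).
Premise 8 is O(¬archive_charter -> review_minutes); contrapositively O(¬review_minutes -> archive_charter). Since O(¬review_minutes) holds, K gives O(archive_charter).
From O(archive_charter) and premise 1, O(archive_charter -> stand_down), we obtain O(stand_down).
Premise 10 is O(¬audit_request -> ¬stand_down); contrapositively O(stand_down -> audit_request). Since O(stand_down) holds, K gives O(audit_request).
With premise 5, O(audit_request -> review_claim), the K-axiom yields O(review_claim).
The contrapositive of premise 2 (O(¬obtain_consent -> ¬review_claim)) is O(review_claim -> obtain_consent), and O(review_claim) is already established, so O(obtain_consent).
Premise 7 is O(obtain_consent -> ¬raise_flag); since O(obtain_consent), deontic closure gives O(¬raise_flag).
So O(¬raise_flag) holds, i.e. raise_flag is forbidden. None of the other listed options is forbidden under the premises.

raise_flag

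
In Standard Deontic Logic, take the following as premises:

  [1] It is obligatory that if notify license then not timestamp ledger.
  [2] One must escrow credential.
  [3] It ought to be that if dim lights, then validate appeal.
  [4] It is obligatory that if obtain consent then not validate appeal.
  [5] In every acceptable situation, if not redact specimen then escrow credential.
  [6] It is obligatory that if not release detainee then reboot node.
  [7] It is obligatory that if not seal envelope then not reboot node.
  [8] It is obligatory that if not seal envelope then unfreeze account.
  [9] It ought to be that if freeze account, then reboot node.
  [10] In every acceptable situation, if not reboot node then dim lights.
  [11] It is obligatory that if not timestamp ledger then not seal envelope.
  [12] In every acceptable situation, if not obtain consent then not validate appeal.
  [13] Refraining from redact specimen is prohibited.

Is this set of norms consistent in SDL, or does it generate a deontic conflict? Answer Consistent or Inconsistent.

Consistent

Premise 5 is O(¬redact_specimen → escrow_credential); even if O(escrow_credential) held, inferring O(¬redact_specimen) would be affirming the consequent — invalid.
So O(¬redact_specimen) is not derivable, and the apparent clash with O(redact_specimen) does not arise.
A world satisfying every obligation exists (e.g. dim_lights=false, escrow_credential=true, freeze_account=false, notify_license=false, obtain_consent=false, reboot_node=true, redact_specimen=true, release_detainee=false, seal_envelope=true, timestamp_ledger=true, unfreeze_account=false, validate_appeal=false); no atom is both obligatory and forbidden, so the set is consistent.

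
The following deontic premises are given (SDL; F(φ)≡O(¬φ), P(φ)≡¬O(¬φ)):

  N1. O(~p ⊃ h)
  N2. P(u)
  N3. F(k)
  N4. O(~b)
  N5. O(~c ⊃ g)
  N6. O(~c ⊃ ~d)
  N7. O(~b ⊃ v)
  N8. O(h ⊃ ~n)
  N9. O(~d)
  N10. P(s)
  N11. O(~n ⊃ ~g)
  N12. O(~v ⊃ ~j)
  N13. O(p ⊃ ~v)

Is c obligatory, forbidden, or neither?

Obligatory

Premise 4 states O(~b) outright.
With premise 7, O(~b ⊃ v), the K-axiom yields O(v).
Premise 13, O(p ⊃ ~v), contraposes to O(v ⊃ ~p); with O(v) we get O(~p).
Premise 1 is O(~p ⊃ h); since O(~p), deontic closure gives O(h).
From O(h) and premise 8, O(h ⊃ ~n), we obtain O(~n).
With premise 11, O(~n ⊃ ~g), the K-axiom yields O(~g).
Premise 5, O(~c ⊃ g), contraposes to O(~g ⊃ c); with O(~g) we get O(c).
Premises 2, 3, 6, 9, 10, 12 do not contribute to this derivation.
Hence c is obligatory.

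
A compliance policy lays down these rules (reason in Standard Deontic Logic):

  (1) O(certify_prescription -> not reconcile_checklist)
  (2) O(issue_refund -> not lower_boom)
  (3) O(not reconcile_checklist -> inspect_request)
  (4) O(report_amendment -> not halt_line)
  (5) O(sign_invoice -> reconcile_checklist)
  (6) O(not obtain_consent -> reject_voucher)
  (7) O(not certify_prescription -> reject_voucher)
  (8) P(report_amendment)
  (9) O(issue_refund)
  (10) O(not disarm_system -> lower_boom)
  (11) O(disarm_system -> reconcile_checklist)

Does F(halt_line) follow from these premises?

Premise 4 is O(report_amendment -> not halt_line), but O(report_amendment) is not derivable from the premises (the permission P(report_amendment) asserts only not O(not report_amendment), not O(report_amendment)), so it does not yield O(not halt_line).
No other premise forces O(not halt_line). An ideal world satisfying every premise can still have halt_line true, so F(halt_line) is not derivable.

No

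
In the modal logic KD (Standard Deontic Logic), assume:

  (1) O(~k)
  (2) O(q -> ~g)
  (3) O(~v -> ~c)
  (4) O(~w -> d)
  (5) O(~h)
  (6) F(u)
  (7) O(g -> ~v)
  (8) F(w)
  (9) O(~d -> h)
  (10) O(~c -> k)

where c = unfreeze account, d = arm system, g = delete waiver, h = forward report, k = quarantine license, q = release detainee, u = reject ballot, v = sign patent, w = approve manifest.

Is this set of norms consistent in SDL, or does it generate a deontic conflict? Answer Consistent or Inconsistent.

Consistent

Premise 9 is O(~d -> h), but O(~d) is not derivable from the premises, so it does not yield O(h).
So O(h) is not derivable, and the apparent clash with O(~h) does not arise.
A world satisfying every obligation exists (e.g. c=true, d=true, g=false, h=false, k=false, q=false, u=false, v=true, w=false); no atom is both obligatory and forbidden, so the set is consistent.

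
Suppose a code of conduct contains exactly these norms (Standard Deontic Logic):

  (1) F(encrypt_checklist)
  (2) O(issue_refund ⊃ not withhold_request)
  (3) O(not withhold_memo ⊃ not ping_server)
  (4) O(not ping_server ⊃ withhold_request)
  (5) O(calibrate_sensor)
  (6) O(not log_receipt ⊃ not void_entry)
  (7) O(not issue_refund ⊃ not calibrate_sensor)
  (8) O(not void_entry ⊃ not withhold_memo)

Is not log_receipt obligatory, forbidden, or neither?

Premise 5 gives O(calibrate_sensor).
The contrapositive of premise 7 (O(not issue_refund ⊃ not calibrate_sensor)) is O(calibrate_sensor ⊃ issue_refund), and O(calibrate_sensor) is already established, so O(issue_refund).
From O(issue_refund) and premise 2, O(issue_refund ⊃ not withhold_request), we obtain O(not withhold_request).
Premise 4, O(not ping_server ⊃ withhold_request), contraposes to O(not withhold_request ⊃ ping_server); with O(not withhold_request) we get O(ping_server).
Premise 3 is O(not withhold_memo ⊃ not ping_server); contrapositively O(ping_server ⊃ withhold_memo). Since O(ping_server) holds, K gives O(withhold_memo).
Premise 8, O(not void_entry ⊃ not withhold_memo), contraposes to O(withhold_memo ⊃ void_entry); with O(withhold_memo) we get O(void_entry).
The contrapositive of premise 6 (O(not log_receipt ⊃ not void_entry)) is O(void_entry ⊃ log_receipt), and O(void_entry) is already established, so O(log_receipt).
Premise 1 does not contribute to this derivation.
Thus O(log_receipt), which is F(not log_receipt): not log_receipt is forbidden.

Forbidden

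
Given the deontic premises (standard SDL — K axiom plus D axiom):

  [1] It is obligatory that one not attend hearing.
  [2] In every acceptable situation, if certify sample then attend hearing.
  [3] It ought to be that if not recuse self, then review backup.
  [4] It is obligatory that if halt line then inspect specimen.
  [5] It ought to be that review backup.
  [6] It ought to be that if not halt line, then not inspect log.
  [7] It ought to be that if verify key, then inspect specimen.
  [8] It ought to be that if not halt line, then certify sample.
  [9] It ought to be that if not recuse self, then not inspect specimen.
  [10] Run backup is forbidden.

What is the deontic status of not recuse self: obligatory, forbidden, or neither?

From premise 1 we have O(¬attend_hearing).
Premise 2, O(certify_sample → attend_hearing), contraposes to O(¬attend_hearing → ¬certify_sample); with O(¬attend_hearing) we get O(¬certify_sample).
The contrapositive of premise 8 (O(¬halt_line → certify_sample)) is O(¬certify_sample → halt_line), and O(¬certify_sample) is already established, so O(halt_line).
With premise 4, O(halt_line → inspect_specimen), the K-axiom yields O(inspect_specimen).
Premise 9, O(¬recuse_self → ¬inspect_specimen), contraposes to O(inspect_specimen → recuse_self); with O(inspect_specimen) we get O(recuse_self).
Premises 3, 5, 6, 7, 10 do not contribute to this derivation.
Thus O(recuse_self), which is F(¬recuse_self): ¬recuse_self is forbidden.

Forbidden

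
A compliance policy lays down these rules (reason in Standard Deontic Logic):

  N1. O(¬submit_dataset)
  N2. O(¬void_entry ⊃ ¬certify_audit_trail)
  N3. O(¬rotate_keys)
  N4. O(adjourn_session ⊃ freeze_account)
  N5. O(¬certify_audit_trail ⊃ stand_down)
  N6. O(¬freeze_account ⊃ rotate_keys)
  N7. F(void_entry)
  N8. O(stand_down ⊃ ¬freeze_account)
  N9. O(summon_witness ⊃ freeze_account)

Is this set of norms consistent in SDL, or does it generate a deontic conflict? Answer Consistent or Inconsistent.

Inconsistent

From premise 3 we have O(¬rotate_keys).
Premise 6 is O(¬freeze_account ⊃ rotate_keys); contrapositively O(¬rotate_keys ⊃ freeze_account). Since O(¬rotate_keys) holds, K gives O(freeze_account).
The contrapositive of premise 8 (O(stand_down ⊃ ¬freeze_account)) is O(freeze_account ⊃ ¬stand_down), and O(freeze_account) is already established, so O(¬stand_down).
Premise 5 is O(¬certify_audit_trail ⊃ stand_down); contrapositively O(¬stand_down ⊃ certify_audit_trail). Since O(¬stand_down) holds, K gives O(certify_audit_trail).
The contrapositive of premise 2 (O(¬void_entry ⊃ ¬certify_audit_trail)) is O(certify_audit_trail ⊃ void_entry), and O(certify_audit_trail) is already established, so O(void_entry).
However, F(void_entry) at premise 7 amounts to O(¬void_entry).
We now have both O(void_entry) and O(¬void_entry) — void_entry is simultaneously obligatory and forbidden, violating the D-axiom.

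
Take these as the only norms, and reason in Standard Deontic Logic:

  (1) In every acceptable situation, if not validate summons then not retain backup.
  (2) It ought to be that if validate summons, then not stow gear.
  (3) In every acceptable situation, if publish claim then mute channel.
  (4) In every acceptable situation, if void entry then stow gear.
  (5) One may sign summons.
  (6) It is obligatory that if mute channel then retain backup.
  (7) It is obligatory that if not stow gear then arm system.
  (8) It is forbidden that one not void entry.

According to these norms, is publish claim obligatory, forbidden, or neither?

Forbidden

F(¬void_entry) at premise 8 means O(void_entry).
With premise 4, O(void_entry → stow_gear), the K-axiom yields O(stow_gear).
Premise 2 is O(validate_summons → ¬stow_gear); contrapositively O(stow_gear → ¬validate_summons). Since O(stow_gear) holds, K gives O(¬validate_summons).
Premise 1 is O(¬validate_summons → ¬retain_backup); since O(¬validate_summons), deontic closure gives O(¬retain_backup).
Premise 6 is O(mute_channel → retain_backup); contrapositively O(¬retain_backup → ¬mute_channel). Since O(¬retain_backup) holds, K gives O(¬mute_channel).
The contrapositive of premise 3 (O(publish_claim → mute_channel)) is O(¬mute_channel → ¬publish_claim), and O(¬mute_channel) is already established, so O(¬publish_claim).
Premises 5, 7 do not contribute to this derivation.
Thus O(¬publish_claim), which is F(publish_claim): publish_claim is forbidden.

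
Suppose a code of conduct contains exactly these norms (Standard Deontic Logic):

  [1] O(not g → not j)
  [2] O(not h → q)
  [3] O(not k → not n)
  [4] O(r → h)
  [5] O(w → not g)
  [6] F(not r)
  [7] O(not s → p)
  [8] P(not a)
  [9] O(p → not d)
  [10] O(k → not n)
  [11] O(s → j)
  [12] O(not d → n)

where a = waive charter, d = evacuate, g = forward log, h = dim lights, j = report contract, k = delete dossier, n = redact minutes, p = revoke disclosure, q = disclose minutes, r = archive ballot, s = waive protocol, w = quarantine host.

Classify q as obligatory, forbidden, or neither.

Premise 2 is O(not h → q), but O(not h) is not derivable from the premises, so it does not yield O(q).
No premise or chain of K-axiom applications forces O(q), and none forces O(not q). So q is neither obligatory nor forbidden under these norms.

Neither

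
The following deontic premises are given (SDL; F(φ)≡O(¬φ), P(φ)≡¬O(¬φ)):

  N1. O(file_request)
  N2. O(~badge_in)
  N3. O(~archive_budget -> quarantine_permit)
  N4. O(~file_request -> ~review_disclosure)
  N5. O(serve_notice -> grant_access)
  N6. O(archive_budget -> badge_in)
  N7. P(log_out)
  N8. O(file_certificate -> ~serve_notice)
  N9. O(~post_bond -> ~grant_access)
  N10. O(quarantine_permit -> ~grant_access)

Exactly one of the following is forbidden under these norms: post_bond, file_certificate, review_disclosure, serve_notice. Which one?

From premise 2 we have O(~badge_in).
Premise 6, O(archive_budget -> badge_in), contraposes to O(~badge_in -> ~archive_budget); with O(~badge_in) we get O(~archive_budget).
Applying K to premise 3 (O(~archive_budget -> quarantine_permit)) and O(~archive_budget) yields O(quarantine_permit).
From O(quarantine_permit) and premise 10, O(quarantine_permit -> ~grant_access), we obtain O(~grant_access).
The contrapositive of premise 5 (O(serve_notice -> grant_access)) is O(~grant_access -> ~serve_notice), and O(~grant_access) is already established, so O(~serve_notice).
So O(~serve_notice) holds, i.e. serve_notice is forbidden. None of the other listed options is forbidden under the premises.

serve_notice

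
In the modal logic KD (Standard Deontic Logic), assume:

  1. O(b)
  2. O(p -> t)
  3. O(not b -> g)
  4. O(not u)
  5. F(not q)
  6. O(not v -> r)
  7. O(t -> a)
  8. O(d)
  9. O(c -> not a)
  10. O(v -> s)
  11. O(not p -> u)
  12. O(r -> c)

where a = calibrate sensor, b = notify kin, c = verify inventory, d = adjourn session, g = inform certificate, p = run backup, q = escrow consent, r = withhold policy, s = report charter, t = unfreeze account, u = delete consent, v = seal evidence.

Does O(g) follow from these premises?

No

Premise 3 is O(not b -> g), but O(not b) is not derivable from the premises, so it does not yield O(g).
No other premise forces O(g). An ideal world satisfying every premise can still have g false, so O(g) is not derivable.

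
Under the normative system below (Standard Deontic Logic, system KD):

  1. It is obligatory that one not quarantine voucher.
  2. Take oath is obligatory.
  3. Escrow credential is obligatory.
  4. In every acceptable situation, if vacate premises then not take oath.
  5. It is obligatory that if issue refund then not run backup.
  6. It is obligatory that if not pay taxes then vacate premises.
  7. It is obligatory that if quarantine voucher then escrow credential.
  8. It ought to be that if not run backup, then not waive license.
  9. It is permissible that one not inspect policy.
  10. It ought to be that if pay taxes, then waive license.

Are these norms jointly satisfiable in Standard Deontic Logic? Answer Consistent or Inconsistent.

Premise 7 is O(quarantine_voucher → escrow_credential); even if O(escrow_credential) held, inferring O(quarantine_voucher) would be affirming the consequent — invalid.
So O(quarantine_voucher) is not derivable, and the apparent clash with O(¬quarantine_voucher) does not arise.
A world satisfying every obligation exists (e.g. escrow_credential=true, inspect_policy=false, issue_refund=false, pay_taxes=true, quarantine_voucher=false, run_backup=true, take_oath=true, vacate_premises=false, waive_license=true); no atom is both obligatory and forbidden, so the set is consistent.

Consistent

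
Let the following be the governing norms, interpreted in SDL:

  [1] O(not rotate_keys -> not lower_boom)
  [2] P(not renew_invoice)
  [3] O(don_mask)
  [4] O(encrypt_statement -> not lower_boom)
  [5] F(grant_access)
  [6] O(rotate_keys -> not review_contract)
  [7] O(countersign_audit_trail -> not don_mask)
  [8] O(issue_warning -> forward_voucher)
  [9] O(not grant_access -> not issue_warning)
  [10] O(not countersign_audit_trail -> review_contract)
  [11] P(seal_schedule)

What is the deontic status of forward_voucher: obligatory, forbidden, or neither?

Neither

Premise 8 is O(issue_warning -> forward_voucher), but O(issue_warning) is not derivable from the premises, so it does not yield O(forward_voucher).
No premise or chain of K-axiom applications forces O(forward_voucher), and none forces O(not forward_voucher). So forward_voucher is neither obligatory nor forbidden under these norms.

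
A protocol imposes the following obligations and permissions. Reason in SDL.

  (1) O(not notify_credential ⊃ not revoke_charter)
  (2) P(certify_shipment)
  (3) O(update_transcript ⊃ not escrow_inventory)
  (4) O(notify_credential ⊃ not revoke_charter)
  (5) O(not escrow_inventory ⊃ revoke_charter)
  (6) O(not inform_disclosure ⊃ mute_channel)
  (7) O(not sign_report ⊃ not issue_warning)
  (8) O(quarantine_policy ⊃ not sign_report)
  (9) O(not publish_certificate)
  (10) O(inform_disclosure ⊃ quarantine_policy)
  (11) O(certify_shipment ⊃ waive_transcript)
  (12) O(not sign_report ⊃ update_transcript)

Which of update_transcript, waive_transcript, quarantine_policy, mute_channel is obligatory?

Premises 1 and 4 cover both cases: O(not notify_credential ⊃ not revoke_charter) and O(notify_credential ⊃ not revoke_charter). Since not notify_credential ∨ notify_credential is a tautology, O(not revoke_charter) follows.
The contrapositive of premise 5 (O(not escrow_inventory ⊃ revoke_charter)) is O(not revoke_charter ⊃ escrow_inventory), and O(not revoke_charter) is already established, so O(escrow_inventory).
Premise 3 is O(update_transcript ⊃ not escrow_inventory); contrapositively O(escrow_inventory ⊃ not update_transcript). Since O(escrow_inventory) holds, K gives O(not update_transcript).
Premise 12, O(not sign_report ⊃ update_transcript), contraposes to O(not update_transcript ⊃ sign_report); with O(not update_transcript) we get O(sign_report).
Premise 8 is O(quarantine_policy ⊃ not sign_report); contrapositively O(sign_report ⊃ not quarantine_policy). Since O(sign_report) holds, K gives O(not quarantine_policy).
Premise 10 is O(inform_disclosure ⊃ quarantine_policy); contrapositively O(not quarantine_policy ⊃ not inform_disclosure). Since O(not quarantine_policy) holds, K gives O(not inform_disclosure).
From O(not inform_disclosure) and premise 6, O(not inform_disclosure ⊃ mute_channel), we obtain O(mute_channel).
So O(mute_channel) holds — mute_channel is obligatory. None of the other listed options is made obligatory by any chain of premises.

mute_channel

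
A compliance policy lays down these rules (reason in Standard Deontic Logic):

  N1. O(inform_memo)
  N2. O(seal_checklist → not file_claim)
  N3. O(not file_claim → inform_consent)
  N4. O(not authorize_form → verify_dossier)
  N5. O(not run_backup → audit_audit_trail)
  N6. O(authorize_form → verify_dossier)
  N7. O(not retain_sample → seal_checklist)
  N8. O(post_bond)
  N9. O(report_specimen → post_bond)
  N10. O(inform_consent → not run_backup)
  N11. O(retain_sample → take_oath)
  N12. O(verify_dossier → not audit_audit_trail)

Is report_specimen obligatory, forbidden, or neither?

Neither

Premise 9 is O(report_specimen → post_bond); even if O(post_bond) held, inferring O(report_specimen) would be affirming the consequent — invalid.
No premise or chain of K-axiom applications forces O(report_specimen), and none forces O(not report_specimen). So report_specimen is neither obligatory nor forbidden under these norms.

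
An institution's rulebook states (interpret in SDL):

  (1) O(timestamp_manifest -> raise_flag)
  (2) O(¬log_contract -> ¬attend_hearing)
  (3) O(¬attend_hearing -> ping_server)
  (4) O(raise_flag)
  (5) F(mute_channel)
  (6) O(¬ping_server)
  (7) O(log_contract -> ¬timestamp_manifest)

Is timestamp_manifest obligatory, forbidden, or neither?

From premise 6 we have O(¬ping_server).
The contrapositive of premise 3 (O(¬attend_hearing -> ping_server)) is O(¬ping_server -> attend_hearing), and O(¬ping_server) is already established, so O(attend_hearing).
Premise 2, O(¬log_contract -> ¬attend_hearing), contraposes to O(attend_hearing -> log_contract); with O(attend_hearing) we get O(log_contract).
From O(log_contract) and premise 7, O(log_contract -> ¬timestamp_manifest), we obtain O(¬timestamp_manifest).
Premises 1, 4, 5 do not contribute to this derivation.
Thus O(¬timestamp_manifest), which is F(timestamp_manifest): timestamp_manifest is forbidden.

Forbidden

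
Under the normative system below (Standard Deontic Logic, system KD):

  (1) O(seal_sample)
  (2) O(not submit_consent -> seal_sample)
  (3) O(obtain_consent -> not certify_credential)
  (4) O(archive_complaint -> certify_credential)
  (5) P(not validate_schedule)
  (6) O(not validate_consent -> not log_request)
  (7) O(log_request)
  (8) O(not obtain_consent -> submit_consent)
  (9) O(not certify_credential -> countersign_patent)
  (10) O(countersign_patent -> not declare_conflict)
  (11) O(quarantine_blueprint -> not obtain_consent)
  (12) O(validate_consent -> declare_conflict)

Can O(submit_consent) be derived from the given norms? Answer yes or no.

Premise 7 states O(log_request) outright.
Premise 6 is O(not validate_consent -> not log_request); contrapositively O(log_request -> validate_consent). Since O(log_request) holds, K gives O(validate_consent).
Applying K to premise 12 (O(validate_consent -> declare_conflict)) and O(validate_consent) yields O(declare_conflict).
The contrapositive of premise 10 (O(countersign_patent -> not declare_conflict)) is O(declare_conflict -> not countersign_patent), and O(declare_conflict) is already established, so O(not countersign_patent).
Premise 9 is O(not certify_credential -> countersign_patent); contrapositively O(not countersign_patent -> certify_credential). Since O(not countersign_patent) holds, K gives O(certify_credential).
The contrapositive of premise 3 (O(obtain_consent -> not certify_credential)) is O(certify_credential -> not obtain_consent), and O(certify_credential) is already established, so O(not obtain_consent).
Applying K to premise 8 (O(not obtain_consent -> submit_consent)) and O(not obtain_consent) yields O(submit_consent).
Premises 1, 2, 4, 5, 11 do not contribute to this derivation.
So O(submit_consent) follows.

Yes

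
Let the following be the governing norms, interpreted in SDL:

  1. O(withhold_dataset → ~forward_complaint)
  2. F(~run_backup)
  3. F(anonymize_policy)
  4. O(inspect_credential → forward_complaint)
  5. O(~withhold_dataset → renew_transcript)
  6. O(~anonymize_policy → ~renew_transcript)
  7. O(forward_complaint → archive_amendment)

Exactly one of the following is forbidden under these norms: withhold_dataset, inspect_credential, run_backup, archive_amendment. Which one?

F(anonymize_policy) at premise 3 means O(~anonymize_policy).
With premise 6, O(~anonymize_policy → ~renew_transcript), the K-axiom yields O(~renew_transcript).
Premise 5, O(~withhold_dataset → renew_transcript), contraposes to O(~renew_transcript → withhold_dataset); with O(~renew_transcript) we get O(withhold_dataset).
Applying K to premise 1 (O(withhold_dataset → ~forward_complaint)) and O(withhold_dataset) yields O(~forward_complaint).
Premise 4, O(inspect_credential → forward_complaint), contraposes to O(~forward_complaint → ~inspect_credential); with O(~forward_complaint) we get O(~inspect_credential).
So O(~inspect_credential) holds, i.e. inspect_credential is forbidden. None of the other listed options is forbidden under the premises.

inspect_credential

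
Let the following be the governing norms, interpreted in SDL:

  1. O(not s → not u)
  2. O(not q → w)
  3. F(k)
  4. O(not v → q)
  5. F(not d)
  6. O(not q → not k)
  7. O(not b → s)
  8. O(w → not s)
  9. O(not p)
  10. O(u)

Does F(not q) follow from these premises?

Premise 10 states O(u) outright.
Premise 1 is O(not s → not u); contrapositively O(u → s). Since O(u) holds, K gives O(s).
Premise 8 is O(w → not s); contrapositively O(s → not w). Since O(s) holds, K gives O(not w).
Premise 2, O(not q → w), contraposes to O(not w → q); with O(not w) we get O(q).
Premises 3, 4, 5, 6, 7, 9 do not contribute to this derivation.
So O(q) holds, i.e. F(not q). The claim follows.

Yes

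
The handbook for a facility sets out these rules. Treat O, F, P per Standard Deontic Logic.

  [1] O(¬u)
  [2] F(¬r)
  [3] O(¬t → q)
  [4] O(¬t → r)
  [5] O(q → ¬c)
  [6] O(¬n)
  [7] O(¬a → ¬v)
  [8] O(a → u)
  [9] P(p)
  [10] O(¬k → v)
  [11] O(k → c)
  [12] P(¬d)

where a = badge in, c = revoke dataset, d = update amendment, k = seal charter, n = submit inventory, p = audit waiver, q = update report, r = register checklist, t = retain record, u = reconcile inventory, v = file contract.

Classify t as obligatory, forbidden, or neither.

Obligatory

Premise 1 states O(¬u) outright.
The contrapositive of premise 8 (O(a → u)) is O(¬u → ¬a), and O(¬u) is already established, so O(¬a).
With premise 7, O(¬a → ¬v), the K-axiom yields O(¬v).
Premise 10 is O(¬k → v); contrapositively O(¬v → k). Since O(¬v) holds, K gives O(k).
Premise 11 is O(k → c); since O(k), deontic closure gives O(c).
The contrapositive of premise 5 (O(q → ¬c)) is O(c → ¬q), and O(c) is already established, so O(¬q).
Premise 3, O(¬t → q), contraposes to O(¬q → t); with O(¬q) we get O(t).
Premises 2, 4, 6, 9, 12 do not contribute to this derivation.
Hence t is obligatory.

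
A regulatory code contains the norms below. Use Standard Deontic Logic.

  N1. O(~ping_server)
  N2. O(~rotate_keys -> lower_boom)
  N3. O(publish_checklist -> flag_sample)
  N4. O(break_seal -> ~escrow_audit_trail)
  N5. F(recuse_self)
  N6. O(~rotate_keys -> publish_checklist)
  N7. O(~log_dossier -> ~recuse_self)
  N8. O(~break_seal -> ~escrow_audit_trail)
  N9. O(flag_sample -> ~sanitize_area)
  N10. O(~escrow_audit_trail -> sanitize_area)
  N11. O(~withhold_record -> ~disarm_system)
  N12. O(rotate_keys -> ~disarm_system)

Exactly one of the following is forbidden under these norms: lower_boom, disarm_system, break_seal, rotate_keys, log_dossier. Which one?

disarm_system

Premises 8 and 4 are O(~break_seal -> ~escrow_audit_trail) and O(break_seal -> ~escrow_audit_trail); every ideal world satisfies ~break_seal or break_seal, so in either case ~escrow_audit_trail holds — hence O(~escrow_audit_trail).
Premise 10 is O(~escrow_audit_trail -> sanitize_area); since O(~escrow_audit_trail), deontic closure gives O(sanitize_area).
Premise 9, O(flag_sample -> ~sanitize_area), contraposes to O(sanitize_area -> ~flag_sample); with O(sanitize_area) we get O(~flag_sample).
Premise 3, O(publish_checklist -> flag_sample), contraposes to O(~flag_sample -> ~publish_checklist); with O(~flag_sample) we get O(~publish_checklist).
Premise 6, O(~rotate_keys -> publish_checklist), contraposes to O(~publish_checklist -> rotate_keys); with O(~publish_checklist) we get O(rotate_keys).
With premise 12, O(rotate_keys -> ~disarm_system), the K-axiom yields O(~disarm_system).
So O(~disarm_system) holds, i.e. disarm_system is forbidden. None of the other listed options is forbidden under the premises.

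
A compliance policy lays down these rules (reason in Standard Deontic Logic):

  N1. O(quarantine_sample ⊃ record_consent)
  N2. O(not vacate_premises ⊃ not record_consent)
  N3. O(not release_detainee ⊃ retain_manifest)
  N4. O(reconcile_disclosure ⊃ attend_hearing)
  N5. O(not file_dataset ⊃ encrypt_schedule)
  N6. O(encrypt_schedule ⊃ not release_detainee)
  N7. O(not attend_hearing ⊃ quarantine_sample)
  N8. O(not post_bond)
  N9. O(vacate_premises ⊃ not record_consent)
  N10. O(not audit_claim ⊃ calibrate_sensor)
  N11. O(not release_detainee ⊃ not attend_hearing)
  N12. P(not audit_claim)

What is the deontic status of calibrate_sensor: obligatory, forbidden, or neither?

Neither

Premise 10 is O(not audit_claim ⊃ calibrate_sensor), but O(not audit_claim) is not derivable from the premises (the permission P(not audit_claim) asserts only not O(audit_claim), not O(not audit_claim)), so it does not yield O(calibrate_sensor).
No premise or chain of K-axiom applications forces O(calibrate_sensor), and none forces O(not calibrate_sensor). So calibrate_sensor is neither obligatory nor forbidden under these norms.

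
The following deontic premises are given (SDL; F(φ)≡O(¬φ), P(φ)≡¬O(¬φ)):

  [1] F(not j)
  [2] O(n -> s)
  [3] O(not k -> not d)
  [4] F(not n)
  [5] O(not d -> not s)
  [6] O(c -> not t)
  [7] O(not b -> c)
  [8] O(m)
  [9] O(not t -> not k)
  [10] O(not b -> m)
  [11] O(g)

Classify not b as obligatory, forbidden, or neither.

Forbidden

F(not n) at premise 4 means O(n).
From O(n) and premise 2, O(n -> s), we obtain O(s).
The contrapositive of premise 5 (O(not d -> not s)) is O(s -> d), and O(s) is already established, so O(d).
Premise 3 is O(not k -> not d); contrapositively O(d -> k). Since O(d) holds, K gives O(k).
The contrapositive of premise 9 (O(not t -> not k)) is O(k -> t), and O(k) is already established, so O(t).
The contrapositive of premise 6 (O(c -> not t)) is O(t -> not c), and O(t) is already established, so O(not c).
Premise 7, O(not b -> c), contraposes to O(not c -> b); with O(not c) we get O(b).
Premises 1, 8, 10, 11 do not contribute to this derivation.
Thus O(b), which is F(not b): not b is forbidden.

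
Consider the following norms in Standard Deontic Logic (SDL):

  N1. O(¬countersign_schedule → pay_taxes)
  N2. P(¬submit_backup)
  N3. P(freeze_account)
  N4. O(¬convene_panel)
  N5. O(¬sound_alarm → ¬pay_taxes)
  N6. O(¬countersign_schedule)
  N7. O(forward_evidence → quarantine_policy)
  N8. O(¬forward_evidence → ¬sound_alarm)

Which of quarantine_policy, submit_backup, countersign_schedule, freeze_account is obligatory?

From premise 6 we have O(¬countersign_schedule).
Applying K to premise 1 (O(¬countersign_schedule → pay_taxes)) and O(¬countersign_schedule) yields O(pay_taxes).
Premise 5 is O(¬sound_alarm → ¬pay_taxes); contrapositively O(pay_taxes → sound_alarm). Since O(pay_taxes) holds, K gives O(sound_alarm).
The contrapositive of premise 8 (O(¬forward_evidence → ¬sound_alarm)) is O(sound_alarm → forward_evidence), and O(sound_alarm) is already established, so O(forward_evidence).
Applying K to premise 7 (O(forward_evidence → quarantine_policy)) and O(forward_evidence) yields O(quarantine_policy).
So O(quarantine_policy) holds — quarantine_policy is obligatory. None of the other listed options is made obligatory by any chain of premises.

quarantine_policy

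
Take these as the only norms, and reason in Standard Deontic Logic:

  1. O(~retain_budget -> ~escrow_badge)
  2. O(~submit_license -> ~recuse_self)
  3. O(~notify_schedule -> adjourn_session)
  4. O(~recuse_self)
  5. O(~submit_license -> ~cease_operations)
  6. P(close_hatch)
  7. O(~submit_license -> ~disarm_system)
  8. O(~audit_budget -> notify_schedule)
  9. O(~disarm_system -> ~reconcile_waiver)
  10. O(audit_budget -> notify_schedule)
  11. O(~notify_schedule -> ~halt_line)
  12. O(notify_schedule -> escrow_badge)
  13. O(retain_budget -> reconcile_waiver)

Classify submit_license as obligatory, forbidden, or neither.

Premises 10 and 8 cover both cases: O(audit_budget -> notify_schedule) and O(~audit_budget -> notify_schedule). Since audit_budget ∨ ~audit_budget is a tautology, O(notify_schedule) follows.
With premise 12, O(notify_schedule -> escrow_badge), the K-axiom yields O(escrow_badge).
Premise 1 is O(~retain_budget -> ~escrow_badge); contrapositively O(escrow_badge -> retain_budget). Since O(escrow_badge) holds, K gives O(retain_budget).
With premise 13, O(retain_budget -> reconcile_waiver), the K-axiom yields O(reconcile_waiver).
Premise 9, O(~disarm_system -> ~reconcile_waiver), contraposes to O(reconcile_waiver -> disarm_system); with O(reconcile_waiver) we get O(disarm_system).
Premise 7, O(~submit_license -> ~disarm_system), contraposes to O(disarm_system -> submit_license); with O(disarm_system) we get O(submit_license).
Premises 2, 3, 4, 5, 6, 11 do not contribute to this derivation.
Hence submit_license is obligatory.

Obligatory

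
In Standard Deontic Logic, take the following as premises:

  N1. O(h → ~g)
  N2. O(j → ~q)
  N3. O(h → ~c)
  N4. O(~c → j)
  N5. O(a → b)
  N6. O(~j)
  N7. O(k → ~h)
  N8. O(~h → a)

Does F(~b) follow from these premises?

Yes

Premise 6 states O(~j) outright.
The contrapositive of premise 4 (O(~c → j)) is O(~j → c), and O(~j) is already established, so O(c).
Premise 3, O(h → ~c), contraposes to O(c → ~h); with O(c) we get O(~h).
Applying K to premise 8 (O(~h → a)) and O(~h) yields O(a).
Applying K to premise 5 (O(a → b)) and O(a) yields O(b).
Premises 1, 2, 7 do not contribute to this derivation.
So O(b) holds, i.e. F(~b). The claim follows.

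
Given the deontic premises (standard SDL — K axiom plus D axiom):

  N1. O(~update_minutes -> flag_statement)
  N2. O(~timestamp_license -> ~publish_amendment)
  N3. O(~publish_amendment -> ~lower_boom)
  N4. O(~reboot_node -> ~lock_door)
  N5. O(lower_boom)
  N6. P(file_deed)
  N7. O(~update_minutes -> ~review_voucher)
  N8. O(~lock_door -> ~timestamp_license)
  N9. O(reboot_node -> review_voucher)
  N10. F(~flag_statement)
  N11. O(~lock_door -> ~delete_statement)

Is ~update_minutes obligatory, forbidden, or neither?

Forbidden

Premise 5 states O(lower_boom) outright.
Premise 3 is O(~publish_amendment -> ~lower_boom); contrapositively O(lower_boom -> publish_amendment). Since O(lower_boom) holds, K gives O(publish_amendment).
Premise 2, O(~timestamp_license -> ~publish_amendment), contraposes to O(publish_amendment -> timestamp_license); with O(publish_amendment) we get O(timestamp_license).
Premise 8 is O(~lock_door -> ~timestamp_license); contrapositively O(timestamp_license -> lock_door). Since O(timestamp_license) holds, K gives O(lock_door).
Premise 4, O(~reboot_node -> ~lock_door), contraposes to O(lock_door -> reboot_node); with O(lock_door) we get O(reboot_node).
Applying K to premise 9 (O(reboot_node -> review_voucher)) and O(reboot_node) yields O(review_voucher).
Premise 7 is O(~update_minutes -> ~review_voucher); contrapositively O(review_voucher -> update_minutes). Since O(review_voucher) holds, K gives O(update_minutes).
Premises 1, 6, 10, 11 do not contribute to this derivation.
Thus O(update_minutes), which is F(~update_minutes): ~update_minutes is forbidden.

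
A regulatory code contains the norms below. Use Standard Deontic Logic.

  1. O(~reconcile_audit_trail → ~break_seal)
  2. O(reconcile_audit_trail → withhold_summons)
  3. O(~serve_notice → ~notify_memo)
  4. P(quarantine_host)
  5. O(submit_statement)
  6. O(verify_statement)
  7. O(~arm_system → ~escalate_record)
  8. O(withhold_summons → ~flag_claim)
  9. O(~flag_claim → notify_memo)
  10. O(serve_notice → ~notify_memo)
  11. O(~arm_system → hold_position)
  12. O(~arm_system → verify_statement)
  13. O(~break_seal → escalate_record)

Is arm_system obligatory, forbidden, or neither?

Obligatory

Premises 3 and 10 cover both cases: O(~serve_notice → ~notify_memo) and O(serve_notice → ~notify_memo). Since ~serve_notice ∨ serve_notice is a tautology, O(~notify_memo) follows.
The contrapositive of premise 9 (O(~flag_claim → notify_memo)) is O(~notify_memo → flag_claim), and O(~notify_memo) is already established, so O(flag_claim).
The contrapositive of premise 8 (O(withhold_summons → ~flag_claim)) is O(flag_claim → ~withhold_summons), and O(flag_claim) is already established, so O(~withhold_summons).
The contrapositive of premise 2 (O(reconcile_audit_trail → withhold_summons)) is O(~withhold_summons → ~reconcile_audit_trail), and O(~withhold_summons) is already established, so O(~reconcile_audit_trail).
With premise 1, O(~reconcile_audit_trail → ~break_seal), the K-axiom yields O(~break_seal).
From O(~break_seal) and premise 13, O(~break_seal → escalate_record), we obtain O(escalate_record).
The contrapositive of premise 7 (O(~arm_system → ~escalate_record)) is O(escalate_record → arm_system), and O(escalate_record) is already established, so O(arm_system).
Premises 4, 5, 6, 11, 12 do not contribute to this derivation.
Hence arm_system is obligatory.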